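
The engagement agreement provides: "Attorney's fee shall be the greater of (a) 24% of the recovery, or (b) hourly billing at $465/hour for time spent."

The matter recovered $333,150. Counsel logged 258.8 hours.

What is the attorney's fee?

(a) 24% of $333,150 = $79,956.00
(b) 258.8 × $465 = $120,342.00
The greater is (b): $120,342.00.

$120,342.00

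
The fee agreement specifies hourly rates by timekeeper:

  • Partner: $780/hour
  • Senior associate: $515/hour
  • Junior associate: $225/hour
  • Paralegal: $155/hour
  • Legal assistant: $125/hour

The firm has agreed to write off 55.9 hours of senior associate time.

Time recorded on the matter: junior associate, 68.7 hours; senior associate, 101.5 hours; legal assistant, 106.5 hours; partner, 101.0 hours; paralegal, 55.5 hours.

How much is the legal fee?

Partner: 101.0 × $780 = $78,780.00
Senior associate: 101.5 × $515 = $52,272.50
Junior associate: 68.7 × $225 = $15,457.50
Paralegal: 55.5 × $155 = $8,602.50
Legal assistant: 106.5 × $125 = $13,312.50
Subtotal: $168,425.00
Write-off: 55.9 × $515 = $28,788.50
Total: $168,425.00 − $28,788.50 = $139,636.50

$139,636.50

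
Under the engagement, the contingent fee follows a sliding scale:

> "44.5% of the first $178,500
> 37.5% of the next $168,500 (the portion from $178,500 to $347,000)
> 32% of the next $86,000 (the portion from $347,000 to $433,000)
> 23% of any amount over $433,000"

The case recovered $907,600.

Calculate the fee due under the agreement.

First $178,500 at 44.5% = $79,432.50
Next $168,500 at 37.5% = $63,187.50
Next $86,000 at 32% = $27,520.00
Remaining $474,600 at 23% = $109,158.00
Fee: $79,432.50 + $63,187.50 + $27,520.00 + $109,158.00 = $279,298.00

$279,298.00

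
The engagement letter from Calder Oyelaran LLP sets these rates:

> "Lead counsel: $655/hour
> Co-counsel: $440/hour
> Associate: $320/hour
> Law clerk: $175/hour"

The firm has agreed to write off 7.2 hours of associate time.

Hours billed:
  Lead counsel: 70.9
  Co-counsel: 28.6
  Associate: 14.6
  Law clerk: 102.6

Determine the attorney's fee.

Lead counsel: 70.9 × $655 = $46,439.50
Co-counsel: 28.6 × $440 = $12,584.00
Associate: 14.6 × $320 = $4,672.00
Law clerk: 102.6 × $175 = $17,955.00
Subtotal: $81,650.50
Write-off: 7.2 × $320 = $2,304.00
Total: $81,650.50 − $2,304.00 = $79,346.50

$79,346.50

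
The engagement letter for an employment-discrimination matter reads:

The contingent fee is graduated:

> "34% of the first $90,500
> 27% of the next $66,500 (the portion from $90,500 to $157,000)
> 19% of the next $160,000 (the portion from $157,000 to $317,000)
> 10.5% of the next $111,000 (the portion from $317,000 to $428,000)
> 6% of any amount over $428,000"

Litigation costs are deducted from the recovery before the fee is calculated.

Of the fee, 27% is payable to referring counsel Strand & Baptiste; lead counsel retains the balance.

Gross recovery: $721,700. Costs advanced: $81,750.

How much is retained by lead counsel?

$75,552.81

Fee base (net of costs): $721,700 − $81,750 = $639,950
First $90,500 at 34% = $30,770.00
Next $66,500 at 27% = $17,955.00
Next $160,000 at 19% = $30,400.00
Next $111,000 at 10.5% = $11,655.00
Remaining $211,950 at 6% = $12,717.00
Fee: $30,770.00 + $17,955.00 + $30,400.00 + $11,655.00 + $12,717.00 = $103,497.00
Referral share: 27% of $103,497.00 = $27,944.19; lead counsel retains $103,497.00 − $27,944.19 = $75,552.81.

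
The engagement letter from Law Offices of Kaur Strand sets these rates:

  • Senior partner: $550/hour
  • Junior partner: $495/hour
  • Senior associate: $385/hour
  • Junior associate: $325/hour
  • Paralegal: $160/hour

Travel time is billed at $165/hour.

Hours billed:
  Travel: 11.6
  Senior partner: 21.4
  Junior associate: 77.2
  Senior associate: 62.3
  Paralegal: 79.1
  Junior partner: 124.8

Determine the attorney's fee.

$137,191.50

Senior partner: 21.4 × $550 = $11,770.00
Junior partner: 124.8 × $495 = $61,776.00
Senior associate: 62.3 × $385 = $23,985.50
Junior associate: 77.2 × $325 = $25,090.00
Paralegal: 79.1 × $160 = $12,656.00
Subtotal: $11,770.00 + $61,776.00 + $23,985.50 + $25,090.00 + $12,656.00 = $135,277.50
Travel: 11.6 × $165 = $1,914.00
Total: $135,277.50 + $1,914.00 = $137,191.50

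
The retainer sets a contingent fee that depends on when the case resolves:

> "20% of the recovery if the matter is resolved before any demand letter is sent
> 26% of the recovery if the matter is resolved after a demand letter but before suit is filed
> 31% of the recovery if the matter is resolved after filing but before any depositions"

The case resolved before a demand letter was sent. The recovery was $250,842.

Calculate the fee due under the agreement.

$50,168.40

The matter resolved before a demand letter was sent, so the 20% rate applies.
$250,842 × 20% = $50,168.40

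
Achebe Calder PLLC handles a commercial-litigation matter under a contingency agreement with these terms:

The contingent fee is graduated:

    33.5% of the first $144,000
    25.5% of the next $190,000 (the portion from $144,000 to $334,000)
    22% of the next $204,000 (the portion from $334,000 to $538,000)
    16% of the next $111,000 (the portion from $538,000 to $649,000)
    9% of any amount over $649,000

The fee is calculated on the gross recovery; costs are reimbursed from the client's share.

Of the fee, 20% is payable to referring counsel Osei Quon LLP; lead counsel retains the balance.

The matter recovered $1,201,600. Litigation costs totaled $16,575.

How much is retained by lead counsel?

Fee base is the gross recovery, $1,201,600; costs are reimbursed separately.
First $144,000 at 33.5% = $48,240.00
Next $190,000 at 25.5% = $48,450.00
Next $204,000 at 22% = $44,880.00
Next $111,000 at 16% = $17,760.00
Remaining $552,600 at 9% = $49,734.00
Fee: $48,240.00 + $48,450.00 + $44,880.00 + $17,760.00 + $49,734.00 = $209,064.00
Referral share: 20% of $209,064.00 = $41,812.80; lead counsel retains $209,064.00 − $41,812.80 = $167,251.20.

$167,251.20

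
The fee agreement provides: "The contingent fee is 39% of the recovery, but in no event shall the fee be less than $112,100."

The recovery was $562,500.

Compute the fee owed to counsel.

39% of $562,500 = $219,375.00
That exceeds the $112,100 minimum.

$219,375.00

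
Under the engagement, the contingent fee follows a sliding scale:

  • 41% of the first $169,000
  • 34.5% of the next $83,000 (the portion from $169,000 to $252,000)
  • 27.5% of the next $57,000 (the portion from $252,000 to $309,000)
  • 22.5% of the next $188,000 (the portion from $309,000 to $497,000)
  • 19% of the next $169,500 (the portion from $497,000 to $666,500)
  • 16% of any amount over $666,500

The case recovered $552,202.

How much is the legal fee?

First $169,000 at 41% = $69,290.00
Next $83,000 at 34.5% = $28,635.00
Next $57,000 at 27.5% = $15,675.00
Next $188,000 at 22.5% = $42,300.00
Remaining $55,202 at 19% = $10,488.38
Fee: $69,290.00 + $28,635.00 + $15,675.00 + $42,300.00 + $10,488.38 = $166,388.38

$166,388.38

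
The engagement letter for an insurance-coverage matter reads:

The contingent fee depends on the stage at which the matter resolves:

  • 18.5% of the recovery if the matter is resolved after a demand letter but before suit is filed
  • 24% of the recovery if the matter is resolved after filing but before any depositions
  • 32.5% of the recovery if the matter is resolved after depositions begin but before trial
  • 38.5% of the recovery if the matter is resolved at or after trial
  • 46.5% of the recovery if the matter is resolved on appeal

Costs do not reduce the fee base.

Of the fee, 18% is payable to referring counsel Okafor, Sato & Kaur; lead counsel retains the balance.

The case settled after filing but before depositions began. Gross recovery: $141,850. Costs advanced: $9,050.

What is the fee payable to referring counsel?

Fee base is the gross recovery, $141,850; costs are reimbursed separately.
The matter settled after filing but before depositions began, so the 24% rate applies.
$141,850 × 24% = $34,044.00
Referral share: 18% of $34,044.00 = $6,127.92; lead counsel retains $34,044.00 − $6,127.92 = $27,916.08.

$6,127.92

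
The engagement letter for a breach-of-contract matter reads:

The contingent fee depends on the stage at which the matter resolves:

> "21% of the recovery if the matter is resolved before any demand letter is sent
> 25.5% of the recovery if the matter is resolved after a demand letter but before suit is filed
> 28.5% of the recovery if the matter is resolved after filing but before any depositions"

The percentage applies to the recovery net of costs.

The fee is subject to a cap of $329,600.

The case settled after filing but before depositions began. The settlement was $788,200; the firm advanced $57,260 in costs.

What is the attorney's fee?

Fee base (net of costs): $788,200 − $57,260 = $730,940
The matter settled after filing but before depositions began, so the 28.5% rate applies.
$730,940 × 28.5% = $208,317.90
$208,317.90 is under the $329,600 cap.

$208,317.90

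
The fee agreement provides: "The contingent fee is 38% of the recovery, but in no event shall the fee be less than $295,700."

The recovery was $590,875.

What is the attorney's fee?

38% of $590,875 = $224,532.50
That is below the $295,700 minimum, so the minimum applies.

$295,700.00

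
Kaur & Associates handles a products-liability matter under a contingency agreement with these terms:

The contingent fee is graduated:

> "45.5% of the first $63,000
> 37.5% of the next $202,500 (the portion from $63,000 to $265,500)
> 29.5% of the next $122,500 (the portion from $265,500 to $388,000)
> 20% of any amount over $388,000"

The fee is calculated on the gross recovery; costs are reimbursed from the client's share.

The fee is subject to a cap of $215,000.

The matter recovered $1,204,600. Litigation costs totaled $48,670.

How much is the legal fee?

$215,000.00

Fee base is the gross recovery, $1,204,600; costs are reimbursed separately.
First $63,000 at 45.5% = $28,665.00
Next $202,500 at 37.5% = $75,937.50
Next $122,500 at 29.5% = $36,137.50
Remaining $816,600 at 20% = $163,320.00
Fee: $28,665.00 + $75,937.50 + $36,137.50 + $163,320.00 = $304,060.00
$304,060.00 exceeds the $215,000 cap, so the fee is capped at $215,000.00.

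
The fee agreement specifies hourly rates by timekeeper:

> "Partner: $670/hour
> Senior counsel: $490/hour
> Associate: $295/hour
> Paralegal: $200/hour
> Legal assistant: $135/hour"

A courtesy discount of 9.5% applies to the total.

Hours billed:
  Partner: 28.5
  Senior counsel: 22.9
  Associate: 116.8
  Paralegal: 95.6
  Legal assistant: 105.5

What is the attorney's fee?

$88,811.72

Partner: 28.5 × $670 = $19,095.00
Senior counsel: 22.9 × $490 = $11,221.00
Associate: 116.8 × $295 = $34,456.00
Paralegal: 95.6 × $200 = $19,120.00
Legal assistant: 105.5 × $135 = $14,242.50
Subtotal: $98,134.50
Less 9.5% discount: −$9,322.78
Total: $98,134.50 − $9,322.78 = $88,811.72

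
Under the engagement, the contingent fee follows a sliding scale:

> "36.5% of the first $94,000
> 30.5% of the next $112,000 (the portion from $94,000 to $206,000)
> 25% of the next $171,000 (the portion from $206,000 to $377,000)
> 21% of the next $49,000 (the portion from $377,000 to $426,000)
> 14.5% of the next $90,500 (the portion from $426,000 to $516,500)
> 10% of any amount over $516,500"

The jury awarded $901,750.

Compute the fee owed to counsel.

First $94,000 at 36.5% = $34,310.00
Next $112,000 at 30.5% = $34,160.00
Next $171,000 at 25% = $42,750.00
Next $49,000 at 21% = $10,290.00
Next $90,500 at 14.5% = $13,122.50
Remaining $385,250 at 10% = $38,525.00
Fee: $34,310.00 + $34,160.00 + $42,750.00 + $10,290.00 + $13,122.50 + $38,525.00 = $173,157.50

$173,157.50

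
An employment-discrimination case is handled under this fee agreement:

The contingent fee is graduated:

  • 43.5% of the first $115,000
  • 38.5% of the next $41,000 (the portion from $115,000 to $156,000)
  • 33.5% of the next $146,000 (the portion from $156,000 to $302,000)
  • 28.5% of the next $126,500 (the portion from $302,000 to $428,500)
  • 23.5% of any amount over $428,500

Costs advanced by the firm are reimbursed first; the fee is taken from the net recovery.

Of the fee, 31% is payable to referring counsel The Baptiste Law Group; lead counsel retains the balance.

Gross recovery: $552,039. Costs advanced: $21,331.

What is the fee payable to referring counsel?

$54,185.33

Fee base (net of costs): $552,039 − $21,331 = $530,708
First $115,000 at 43.5% = $50,025.00
Next $41,000 at 38.5% = $15,785.00
Next $146,000 at 33.5% = $48,910.00
Next $126,500 at 28.5% = $36,052.50
Remaining $102,208 at 23.5% = $24,018.88
Fee: $50,025.00 + $15,785.00 + $48,910.00 + $36,052.50 + $24,018.88 = $174,791.38
Referral share: 31% of $174,791.38 = $54,185.33; lead counsel retains $174,791.38 − $54,185.33 = $120,606.05.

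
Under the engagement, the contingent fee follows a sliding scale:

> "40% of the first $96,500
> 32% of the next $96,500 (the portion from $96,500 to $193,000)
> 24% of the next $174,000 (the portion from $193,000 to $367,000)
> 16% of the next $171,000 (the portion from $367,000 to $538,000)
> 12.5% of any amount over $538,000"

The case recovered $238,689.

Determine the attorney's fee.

First $96,500 at 40% = $38,600.00
Next $96,500 at 32% = $30,880.00
Remaining $45,689 at 24% = $10,965.36
Fee: $38,600.00 + $30,880.00 + $10,965.36 = $80,445.36

$80,445.36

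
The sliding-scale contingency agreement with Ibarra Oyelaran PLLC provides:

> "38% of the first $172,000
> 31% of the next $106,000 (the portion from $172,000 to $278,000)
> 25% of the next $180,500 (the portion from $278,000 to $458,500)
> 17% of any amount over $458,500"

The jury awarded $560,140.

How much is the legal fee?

$160,623.80

First $172,000 at 38% = $65,360.00
Next $106,000 at 31% = $32,860.00
Next $180,500 at 25% = $45,125.00
Remaining $101,640 at 17% = $17,278.80
Fee: $65,360.00 + $32,860.00 + $45,125.00 + $17,278.80 = $160,623.80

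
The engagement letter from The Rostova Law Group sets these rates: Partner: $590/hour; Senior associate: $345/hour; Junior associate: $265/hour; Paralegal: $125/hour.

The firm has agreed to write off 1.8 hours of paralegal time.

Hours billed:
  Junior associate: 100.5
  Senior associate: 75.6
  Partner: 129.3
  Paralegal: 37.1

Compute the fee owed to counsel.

$133,414.00

Partner: 129.3 × $590 = $76,287.00
Senior associate: 75.6 × $345 = $26,082.00
Junior associate: 100.5 × $265 = $26,632.50
Paralegal: 37.1 × $125 = $4,637.50
Subtotal: $133,639.00
Write-off: 1.8 × $125 = $225.00
Total: $133,639.00 − $225.00 = $133,414.00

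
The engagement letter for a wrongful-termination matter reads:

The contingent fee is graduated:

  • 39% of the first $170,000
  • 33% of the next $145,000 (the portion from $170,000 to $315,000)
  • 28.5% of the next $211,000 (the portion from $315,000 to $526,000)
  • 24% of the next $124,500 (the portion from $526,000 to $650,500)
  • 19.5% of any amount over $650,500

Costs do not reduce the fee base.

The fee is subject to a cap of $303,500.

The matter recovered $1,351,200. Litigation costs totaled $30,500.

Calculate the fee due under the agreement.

$303,500.00

Fee base is the gross recovery, $1,351,200; costs are reimbursed separately.
First $170,000 at 39% = $66,300.00
Next $145,000 at 33% = $47,850.00
Next $211,000 at 28.5% = $60,135.00
Next $124,500 at 24% = $29,880.00
Remaining $700,700 at 19.5% = $136,636.50
Fee: $66,300.00 + $47,850.00 + $60,135.00 + $29,880.00 + $136,636.50 = $340,801.50
$340,801.50 exceeds the $303,500 cap, so the fee is capped at $303,500.00.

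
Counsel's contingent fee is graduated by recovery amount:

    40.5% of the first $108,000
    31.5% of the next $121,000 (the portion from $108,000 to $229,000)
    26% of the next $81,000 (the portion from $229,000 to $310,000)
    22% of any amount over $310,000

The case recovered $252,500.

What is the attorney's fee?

$87,965.00

First $108,000 at 40.5% = $43,740.00
Next $121,000 at 31.5% = $38,115.00
Remaining $23,500 at 26% = $6,110.00
Fee: $43,740.00 + $38,115.00 + $6,110.00 = $87,965.00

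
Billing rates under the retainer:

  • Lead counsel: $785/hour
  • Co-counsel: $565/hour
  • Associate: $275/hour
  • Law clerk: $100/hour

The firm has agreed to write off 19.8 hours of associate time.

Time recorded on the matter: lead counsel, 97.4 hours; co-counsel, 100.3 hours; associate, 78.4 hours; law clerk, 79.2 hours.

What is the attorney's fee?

$157,163.50

Lead counsel: 97.4 × $785 = $76,459.00
Co-counsel: 100.3 × $565 = $56,669.50
Associate: 78.4 × $275 = $21,560.00
Law clerk: 79.2 × $100 = $7,920.00
Subtotal: $162,608.50
Write-off: 19.8 × $275 = $5,445.00
Total: $162,608.50 − $5,445.00 = $157,163.50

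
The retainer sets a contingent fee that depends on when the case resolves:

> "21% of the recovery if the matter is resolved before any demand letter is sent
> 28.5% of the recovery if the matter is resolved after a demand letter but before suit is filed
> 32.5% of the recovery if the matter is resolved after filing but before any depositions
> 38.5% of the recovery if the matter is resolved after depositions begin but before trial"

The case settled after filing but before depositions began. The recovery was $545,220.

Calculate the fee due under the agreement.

The matter settled after filing but before depositions began, so the 32.5% rate applies.
$545,220 × 32.5% = $177,196.50

$177,196.50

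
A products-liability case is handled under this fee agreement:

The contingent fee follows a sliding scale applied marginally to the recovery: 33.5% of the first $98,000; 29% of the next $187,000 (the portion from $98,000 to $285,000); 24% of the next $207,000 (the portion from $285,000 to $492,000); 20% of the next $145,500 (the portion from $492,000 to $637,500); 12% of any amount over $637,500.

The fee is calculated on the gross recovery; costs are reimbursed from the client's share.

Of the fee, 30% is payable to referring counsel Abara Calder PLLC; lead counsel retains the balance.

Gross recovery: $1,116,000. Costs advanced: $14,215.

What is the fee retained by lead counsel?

Fee base is the gross recovery, $1,116,000; costs are reimbursed separately.
First $98,000 at 33.5% = $32,830.00
Next $187,000 at 29% = $54,230.00
Next $207,000 at 24% = $49,680.00
Next $145,500 at 20% = $29,100.00
Remaining $478,500 at 12% = $57,420.00
Fee: $32,830.00 + $54,230.00 + $49,680.00 + $29,100.00 + $57,420.00 = $223,260.00
Referral share: 30% of $223,260.00 = $66,978.00; lead counsel retains $223,260.00 − $66,978.00 = $156,282.00.

$156,282.00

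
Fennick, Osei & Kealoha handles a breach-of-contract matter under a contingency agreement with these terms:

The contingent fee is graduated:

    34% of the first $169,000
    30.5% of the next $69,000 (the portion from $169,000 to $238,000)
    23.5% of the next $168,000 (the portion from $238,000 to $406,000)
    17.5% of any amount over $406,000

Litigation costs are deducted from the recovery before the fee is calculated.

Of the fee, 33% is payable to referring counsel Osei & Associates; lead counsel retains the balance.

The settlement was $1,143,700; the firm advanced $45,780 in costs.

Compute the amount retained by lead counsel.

Fee base (net of costs): $1,143,700 − $45,780 = $1,097,920
First $169,000 at 34% = $57,460.00
Next $69,000 at 30.5% = $21,045.00
Next $168,000 at 23.5% = $39,480.00
Remaining $691,920 at 17.5% = $121,086.00
Fee: $57,460.00 + $21,045.00 + $39,480.00 + $121,086.00 = $239,071.00
Referral share: 33% of $239,071.00 = $78,893.43; lead counsel retains $239,071.00 − $78,893.43 = $160,177.57.

$160,177.57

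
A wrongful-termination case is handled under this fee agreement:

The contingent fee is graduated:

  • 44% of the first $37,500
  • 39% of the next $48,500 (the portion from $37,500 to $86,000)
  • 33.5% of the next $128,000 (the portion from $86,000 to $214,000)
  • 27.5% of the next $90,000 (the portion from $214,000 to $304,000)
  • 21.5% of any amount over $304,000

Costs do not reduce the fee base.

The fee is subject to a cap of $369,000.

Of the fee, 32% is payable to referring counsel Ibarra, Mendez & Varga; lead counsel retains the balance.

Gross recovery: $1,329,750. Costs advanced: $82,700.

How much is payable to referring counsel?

$103,546.00

Fee base is the gross recovery, $1,329,750; costs are reimbursed separately.
First $37,500 at 44% = $16,500.00
Next $48,500 at 39% = $18,915.00
Next $128,000 at 33.5% = $42,880.00
Next $90,000 at 27.5% = $24,750.00
Remaining $1,025,750 at 21.5% = $220,536.25
Fee: $16,500.00 + $18,915.00 + $42,880.00 + $24,750.00 + $220,536.25 = $323,581.25
$323,581.25 is under the $369,000 cap.
Referral share: 32% of $323,581.25 = $103,546.00; lead counsel retains $323,581.25 − $103,546.00 = $220,035.25.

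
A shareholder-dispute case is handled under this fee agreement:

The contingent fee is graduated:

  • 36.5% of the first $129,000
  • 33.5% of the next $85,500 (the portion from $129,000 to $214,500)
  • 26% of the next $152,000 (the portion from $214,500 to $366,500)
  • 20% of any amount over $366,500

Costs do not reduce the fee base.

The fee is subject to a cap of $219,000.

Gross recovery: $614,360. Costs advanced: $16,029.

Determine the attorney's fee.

Fee base is the gross recovery, $614,360; costs are reimbursed separately.
First $129,000 at 36.5% = $47,085.00
Next $85,500 at 33.5% = $28,642.50
Next $152,000 at 26% = $39,520.00
Remaining $247,860 at 20% = $49,572.00
Fee: $47,085.00 + $28,642.50 + $39,520.00 + $49,572.00 = $164,819.50
$164,819.50 is under the $219,000 cap.

$164,819.50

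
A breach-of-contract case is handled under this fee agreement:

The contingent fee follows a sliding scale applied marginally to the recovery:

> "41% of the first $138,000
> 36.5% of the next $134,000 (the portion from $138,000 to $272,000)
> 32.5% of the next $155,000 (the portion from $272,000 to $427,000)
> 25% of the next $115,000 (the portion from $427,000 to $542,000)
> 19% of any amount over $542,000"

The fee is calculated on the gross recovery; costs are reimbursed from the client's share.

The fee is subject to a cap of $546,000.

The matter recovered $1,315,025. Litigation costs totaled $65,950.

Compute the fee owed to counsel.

$331,489.75

Fee base is the gross recovery, $1,315,025; costs are reimbursed separately.
First $138,000 at 41% = $56,580.00
Next $134,000 at 36.5% = $48,910.00
Next $155,000 at 32.5% = $50,375.00
Next $115,000 at 25% = $28,750.00
Remaining $773,025 at 19% = $146,874.75
Fee: $56,580.00 + $48,910.00 + $50,375.00 + $28,750.00 + $146,874.75 = $331,489.75
$331,489.75 is under the $546,000 cap.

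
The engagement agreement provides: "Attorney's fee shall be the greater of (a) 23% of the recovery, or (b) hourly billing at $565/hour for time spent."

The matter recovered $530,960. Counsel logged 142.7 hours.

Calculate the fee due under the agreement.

$122,120.80

(a) 23% of $530,960 = $122,120.80
(b) 142.7 × $565 = $80,625.50
The greater is (a): $122,120.80.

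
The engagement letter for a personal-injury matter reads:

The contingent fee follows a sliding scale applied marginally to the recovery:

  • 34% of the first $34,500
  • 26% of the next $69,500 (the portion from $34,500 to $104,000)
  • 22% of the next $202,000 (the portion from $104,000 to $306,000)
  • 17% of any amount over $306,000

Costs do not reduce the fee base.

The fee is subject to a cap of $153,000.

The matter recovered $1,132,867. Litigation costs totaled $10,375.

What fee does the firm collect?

Fee base is the gross recovery, $1,132,867; costs are reimbursed separately.
First $34,500 at 34% = $11,730.00
Next $69,500 at 26% = $18,070.00
Next $202,000 at 22% = $44,440.00
Remaining $826,867 at 17% = $140,567.39
Fee: $11,730.00 + $18,070.00 + $44,440.00 + $140,567.39 = $214,807.39
$214,807.39 exceeds the $153,000 cap, so the fee is capped at $153,000.00.

$153,000.00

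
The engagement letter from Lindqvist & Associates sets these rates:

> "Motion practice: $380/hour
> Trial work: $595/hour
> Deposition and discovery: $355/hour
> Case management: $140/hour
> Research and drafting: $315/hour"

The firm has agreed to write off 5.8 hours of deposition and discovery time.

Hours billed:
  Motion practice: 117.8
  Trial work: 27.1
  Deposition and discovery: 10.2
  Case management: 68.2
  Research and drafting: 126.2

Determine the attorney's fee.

Motion practice: 117.8 × $380 = $44,764.00
Trial work: 27.1 × $595 = $16,124.50
Deposition and discovery: 10.2 × $355 = $3,621.00
Case management: 68.2 × $140 = $9,548.00
Research and drafting: 126.2 × $315 = $39,753.00
Subtotal: $113,810.50
Write-off: 5.8 × $355 = $2,059.00
Total: $113,810.50 − $2,059.00 = $111,751.50

$111,751.50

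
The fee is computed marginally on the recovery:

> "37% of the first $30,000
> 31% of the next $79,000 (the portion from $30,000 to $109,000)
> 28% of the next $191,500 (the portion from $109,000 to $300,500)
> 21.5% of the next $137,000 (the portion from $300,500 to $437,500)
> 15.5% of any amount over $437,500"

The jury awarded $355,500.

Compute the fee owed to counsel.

$101,035.00

First $30,000 at 37% = $11,100.00
Next $79,000 at 31% = $24,490.00
Next $191,500 at 28% = $53,620.00
Remaining $55,000 at 21.5% = $11,825.00
Fee: $11,100.00 + $24,490.00 + $53,620.00 + $11,825.00 = $101,035.00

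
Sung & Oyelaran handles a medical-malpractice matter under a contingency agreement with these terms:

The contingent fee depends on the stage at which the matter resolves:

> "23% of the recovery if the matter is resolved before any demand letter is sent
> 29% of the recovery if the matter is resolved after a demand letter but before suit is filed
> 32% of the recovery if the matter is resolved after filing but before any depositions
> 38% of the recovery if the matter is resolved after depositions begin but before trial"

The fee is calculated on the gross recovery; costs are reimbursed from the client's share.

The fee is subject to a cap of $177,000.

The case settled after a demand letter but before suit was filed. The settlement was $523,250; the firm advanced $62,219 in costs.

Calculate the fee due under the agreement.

Fee base is the gross recovery, $523,250; costs are reimbursed separately.
The matter settled after a demand letter but before suit was filed, so the 29% rate applies.
$523,250 × 29% = $151,742.50
$151,742.50 is under the $177,000 cap.

$151,742.50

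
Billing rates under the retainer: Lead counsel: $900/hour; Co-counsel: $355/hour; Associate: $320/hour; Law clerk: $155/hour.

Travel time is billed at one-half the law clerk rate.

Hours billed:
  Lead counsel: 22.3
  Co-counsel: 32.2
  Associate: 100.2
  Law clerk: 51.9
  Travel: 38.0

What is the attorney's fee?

Lead counsel: 22.3 × $900 = $20,070.00
Co-counsel: 32.2 × $355 = $11,431.00
Associate: 100.2 × $320 = $32,064.00
Law clerk: 51.9 × $155 = $8,044.50
Subtotal: $20,070.00 + $11,431.00 + $32,064.00 + $8,044.50 = $71,609.50
Travel: 38.0 × ($155 ÷ 2) = 38.0 × $77.50 = $2,945.00
Total: $71,609.50 + $2,945.00 = $74,554.50

$74,554.50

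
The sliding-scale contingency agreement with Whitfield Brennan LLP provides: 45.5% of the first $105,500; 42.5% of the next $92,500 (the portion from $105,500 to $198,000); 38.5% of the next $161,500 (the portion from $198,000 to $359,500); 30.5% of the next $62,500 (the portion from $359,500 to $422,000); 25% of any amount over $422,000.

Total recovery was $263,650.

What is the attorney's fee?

$112,590.25

First $105,500 at 45.5% = $48,002.50
Next $92,500 at 42.5% = $39,312.50
Remaining $65,650 at 38.5% = $25,275.25
Fee: $48,002.50 + $39,312.50 + $25,275.25 = $112,590.25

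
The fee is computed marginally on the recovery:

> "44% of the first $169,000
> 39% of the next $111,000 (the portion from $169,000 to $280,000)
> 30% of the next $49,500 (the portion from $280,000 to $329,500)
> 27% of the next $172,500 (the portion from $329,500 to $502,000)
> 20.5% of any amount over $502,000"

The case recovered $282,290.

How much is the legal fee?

First $169,000 at 44% = $74,360.00
Next $111,000 at 39% = $43,290.00
Remaining $2,290 at 30% = $687.00
Fee: $74,360.00 + $43,290.00 + $687.00 = $118,337.00

$118,337.00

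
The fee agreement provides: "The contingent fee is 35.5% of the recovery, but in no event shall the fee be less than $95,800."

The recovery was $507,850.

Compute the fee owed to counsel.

35.5% of $507,850 = $180,286.75
That exceeds the $95,800 minimum.

$180,286.75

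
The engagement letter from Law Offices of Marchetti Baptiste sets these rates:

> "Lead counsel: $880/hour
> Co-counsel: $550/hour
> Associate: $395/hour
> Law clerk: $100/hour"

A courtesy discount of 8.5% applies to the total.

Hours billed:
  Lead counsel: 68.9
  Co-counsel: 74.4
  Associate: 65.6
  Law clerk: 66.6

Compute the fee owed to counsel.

Lead counsel: 68.9 × $880 = $60,632.00
Co-counsel: 74.4 × $550 = $40,920.00
Associate: 65.6 × $395 = $25,912.00
Law clerk: 66.6 × $100 = $6,660.00
Subtotal: $134,124.00
Less 8.5% discount: −$11,400.54
Total: $134,124.00 − $11,400.54 = $122,723.46

$122,723.46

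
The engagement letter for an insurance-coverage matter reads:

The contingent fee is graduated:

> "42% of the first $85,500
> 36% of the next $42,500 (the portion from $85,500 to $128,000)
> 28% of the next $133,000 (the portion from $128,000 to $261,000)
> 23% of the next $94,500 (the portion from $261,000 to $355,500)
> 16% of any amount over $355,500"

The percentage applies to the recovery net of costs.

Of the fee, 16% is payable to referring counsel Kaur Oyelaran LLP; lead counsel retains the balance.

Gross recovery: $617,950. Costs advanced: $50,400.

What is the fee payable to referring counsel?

$23,058.08

Fee base (net of costs): $617,950 − $50,400 = $567,550
First $85,500 at 42% = $35,910.00
Next $42,500 at 36% = $15,300.00
Next $133,000 at 28% = $37,240.00
Next $94,500 at 23% = $21,735.00
Remaining $212,050 at 16% = $33,928.00
Fee: $35,910.00 + $15,300.00 + $37,240.00 + $21,735.00 + $33,928.00 = $144,113.00
Referral share: 16% of $144,113.00 = $23,058.08; lead counsel retains $144,113.00 − $23,058.08 = $121,054.92.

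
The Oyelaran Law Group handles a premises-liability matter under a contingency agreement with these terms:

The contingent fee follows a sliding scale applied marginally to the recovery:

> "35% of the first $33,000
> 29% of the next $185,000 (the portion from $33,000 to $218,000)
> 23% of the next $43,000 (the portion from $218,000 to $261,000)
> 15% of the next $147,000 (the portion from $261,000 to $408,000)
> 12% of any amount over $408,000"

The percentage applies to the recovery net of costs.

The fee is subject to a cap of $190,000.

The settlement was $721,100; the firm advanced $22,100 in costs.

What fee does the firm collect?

Fee base (net of costs): $721,100 − $22,100 = $699,000
First $33,000 at 35% = $11,550.00
Next $185,000 at 29% = $53,650.00
Next $43,000 at 23% = $9,890.00
Next $147,000 at 15% = $22,050.00
Remaining $291,000 at 12% = $34,920.00
Fee: $11,550.00 + $53,650.00 + $9,890.00 + $22,050.00 + $34,920.00 = $132,060.00
$132,060.00 is under the $190,000 cap.

$132,060.00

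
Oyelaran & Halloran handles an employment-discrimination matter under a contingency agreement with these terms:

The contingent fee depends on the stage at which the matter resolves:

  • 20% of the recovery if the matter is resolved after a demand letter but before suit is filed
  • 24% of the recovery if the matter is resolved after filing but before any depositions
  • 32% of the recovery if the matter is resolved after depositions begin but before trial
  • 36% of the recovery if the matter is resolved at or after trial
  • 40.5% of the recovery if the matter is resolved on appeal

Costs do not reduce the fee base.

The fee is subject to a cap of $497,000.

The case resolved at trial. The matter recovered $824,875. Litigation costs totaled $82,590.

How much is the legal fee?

Fee base is the gross recovery, $824,875; costs are reimbursed separately.
The matter resolved at trial, so the 36% rate applies.
$824,875 × 36% = $296,955.00
$296,955.00 is under the $497,000 cap.

$296,955.00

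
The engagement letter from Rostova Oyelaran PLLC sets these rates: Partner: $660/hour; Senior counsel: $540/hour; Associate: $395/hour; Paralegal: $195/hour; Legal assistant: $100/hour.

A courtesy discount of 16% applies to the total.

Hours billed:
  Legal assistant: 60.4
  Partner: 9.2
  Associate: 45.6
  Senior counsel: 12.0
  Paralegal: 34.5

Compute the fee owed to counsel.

$36,398.46

Partner: 9.2 × $660 = $6,072.00
Senior counsel: 12.0 × $540 = $6,480.00
Associate: 45.6 × $395 = $18,012.00
Paralegal: 34.5 × $195 = $6,727.50
Legal assistant: 60.4 × $100 = $6,040.00
Subtotal: $43,331.50
Less 16% discount: −$6,933.04
Total: $43,331.50 − $6,933.04 = $36,398.46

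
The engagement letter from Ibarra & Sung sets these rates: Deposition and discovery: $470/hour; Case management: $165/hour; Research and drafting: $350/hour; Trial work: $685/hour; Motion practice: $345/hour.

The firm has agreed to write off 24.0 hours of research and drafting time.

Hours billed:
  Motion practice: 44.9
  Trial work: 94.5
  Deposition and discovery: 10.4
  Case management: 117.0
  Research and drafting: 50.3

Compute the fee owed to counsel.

Deposition and discovery: 10.4 × $470 = $4,888.00
Case management: 117.0 × $165 = $19,305.00
Research and drafting: 50.3 × $350 = $17,605.00
Trial work: 94.5 × $685 = $64,732.50
Motion practice: 44.9 × $345 = $15,490.50
Subtotal: $122,021.00
Write-off: 24.0 × $350 = $8,400.00
Total: $122,021.00 − $8,400.00 = $113,621.00

$113,621.00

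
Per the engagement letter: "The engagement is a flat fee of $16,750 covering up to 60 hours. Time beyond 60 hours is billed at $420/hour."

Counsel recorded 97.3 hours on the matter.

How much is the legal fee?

Flat fee: $16,750.00
Excess hours: 97.3 − 60 = 37.3
Overrun: 37.3 × $420 = $15,666.00
Total: $16,750.00 + $15,666.00 = $32,416.00

$32,416.00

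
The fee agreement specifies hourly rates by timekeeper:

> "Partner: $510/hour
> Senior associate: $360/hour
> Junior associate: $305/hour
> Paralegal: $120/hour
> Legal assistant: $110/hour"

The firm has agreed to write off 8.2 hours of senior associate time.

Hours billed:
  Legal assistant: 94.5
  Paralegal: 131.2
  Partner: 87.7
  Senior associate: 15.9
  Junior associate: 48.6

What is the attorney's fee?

$88,461.00

Partner: 87.7 × $510 = $44,727.00
Senior associate: 15.9 × $360 = $5,724.00
Junior associate: 48.6 × $305 = $14,823.00
Paralegal: 131.2 × $120 = $15,744.00
Legal assistant: 94.5 × $110 = $10,395.00
Subtotal: $91,413.00
Write-off: 8.2 × $360 = $2,952.00
Total: $91,413.00 − $2,952.00 = $88,461.00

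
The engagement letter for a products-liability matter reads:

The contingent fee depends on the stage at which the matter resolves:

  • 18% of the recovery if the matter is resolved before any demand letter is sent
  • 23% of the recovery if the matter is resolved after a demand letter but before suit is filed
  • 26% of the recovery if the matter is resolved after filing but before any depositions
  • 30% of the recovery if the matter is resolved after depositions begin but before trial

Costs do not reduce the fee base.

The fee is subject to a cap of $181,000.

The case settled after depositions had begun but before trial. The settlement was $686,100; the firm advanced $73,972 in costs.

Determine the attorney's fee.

Fee base is the gross recovery, $686,100; costs are reimbursed separately.
The matter settled after depositions had begun but before trial, so the 30% rate applies.
$686,100 × 30% = $205,830.00
$205,830.00 exceeds the $181,000 cap, so the fee is capped at $181,000.00.

$181,000.00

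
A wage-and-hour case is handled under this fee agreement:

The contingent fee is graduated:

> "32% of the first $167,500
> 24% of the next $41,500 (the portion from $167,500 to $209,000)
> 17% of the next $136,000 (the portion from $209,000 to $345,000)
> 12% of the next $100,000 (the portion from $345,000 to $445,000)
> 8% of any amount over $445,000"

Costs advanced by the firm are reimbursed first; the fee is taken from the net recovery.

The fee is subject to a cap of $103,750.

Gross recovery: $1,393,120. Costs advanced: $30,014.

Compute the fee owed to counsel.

$103,750.00

Fee base (net of costs): $1,393,120 − $30,014 = $1,363,106
First $167,500 at 32% = $53,600.00
Next $41,500 at 24% = $9,960.00
Next $136,000 at 17% = $23,120.00
Next $100,000 at 12% = $12,000.00
Remaining $918,106 at 8% = $73,448.48
Fee: $53,600.00 + $9,960.00 + $23,120.00 + $12,000.00 + $73,448.48 = $172,128.48
$172,128.48 exceeds the $103,750 cap, so the fee is capped at $103,750.00.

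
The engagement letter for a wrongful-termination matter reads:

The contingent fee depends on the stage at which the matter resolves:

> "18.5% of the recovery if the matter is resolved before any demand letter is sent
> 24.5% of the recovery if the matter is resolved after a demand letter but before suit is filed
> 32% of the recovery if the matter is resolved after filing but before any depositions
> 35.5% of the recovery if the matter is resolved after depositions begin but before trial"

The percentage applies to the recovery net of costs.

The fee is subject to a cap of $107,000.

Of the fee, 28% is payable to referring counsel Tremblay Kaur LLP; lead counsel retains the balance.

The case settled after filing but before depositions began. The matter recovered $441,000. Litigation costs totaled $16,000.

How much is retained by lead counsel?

Fee base (net of costs): $441,000 − $16,000 = $425,000
The matter settled after filing but before depositions began, so the 32% rate applies.
$425,000 × 32% = $136,000.00
$136,000.00 exceeds the $107,000 cap, so the fee is capped at $107,000.00.
Referral share: 28% of $107,000.00 = $29,960.00; lead counsel retains $107,000.00 − $29,960.00 = $77,040.00.

$77,040.00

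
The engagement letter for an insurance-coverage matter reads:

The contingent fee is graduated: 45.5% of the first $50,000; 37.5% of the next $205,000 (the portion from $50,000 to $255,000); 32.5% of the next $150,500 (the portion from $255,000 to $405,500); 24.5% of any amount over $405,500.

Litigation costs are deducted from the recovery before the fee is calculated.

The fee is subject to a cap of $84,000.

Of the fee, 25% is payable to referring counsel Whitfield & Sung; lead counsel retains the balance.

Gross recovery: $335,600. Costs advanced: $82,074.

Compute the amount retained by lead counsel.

Fee base (net of costs): $335,600 − $82,074 = $253,526
First $50,000 at 45.5% = $22,750.00
Remaining $203,526 at 37.5% = $76,322.25
Fee: $22,750.00 + $76,322.25 = $99,072.25
$99,072.25 exceeds the $84,000 cap, so the fee is capped at $84,000.00.
Referral share: 25% of $84,000.00 = $21,000.00; lead counsel retains $84,000.00 − $21,000.00 = $63,000.00.

$63,000.00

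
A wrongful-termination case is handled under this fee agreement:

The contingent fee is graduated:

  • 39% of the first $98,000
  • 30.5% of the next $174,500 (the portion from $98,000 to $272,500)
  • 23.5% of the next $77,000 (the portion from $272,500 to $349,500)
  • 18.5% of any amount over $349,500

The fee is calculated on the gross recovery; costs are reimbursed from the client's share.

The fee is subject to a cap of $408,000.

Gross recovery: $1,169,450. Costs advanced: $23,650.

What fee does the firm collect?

Fee base is the gross recovery, $1,169,450; costs are reimbursed separately.
First $98,000 at 39% = $38,220.00
Next $174,500 at 30.5% = $53,222.50
Next $77,000 at 23.5% = $18,095.00
Remaining $819,950 at 18.5% = $151,690.75
Fee: $38,220.00 + $53,222.50 + $18,095.00 + $151,690.75 = $261,228.25
$261,228.25 is under the $408,000 cap.

$261,228.25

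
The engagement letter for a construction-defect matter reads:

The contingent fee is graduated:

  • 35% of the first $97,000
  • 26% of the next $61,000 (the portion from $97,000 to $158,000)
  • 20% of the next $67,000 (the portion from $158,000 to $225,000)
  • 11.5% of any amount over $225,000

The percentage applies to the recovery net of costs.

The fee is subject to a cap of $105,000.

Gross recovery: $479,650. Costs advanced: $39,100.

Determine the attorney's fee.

$87,998.25

Fee base (net of costs): $479,650 − $39,100 = $440,550
First $97,000 at 35% = $33,950.00
Next $61,000 at 26% = $15,860.00
Next $67,000 at 20% = $13,400.00
Remaining $215,550 at 11.5% = $24,788.25
Fee: $33,950.00 + $15,860.00 + $13,400.00 + $24,788.25 = $87,998.25
$87,998.25 is under the $105,000 cap.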